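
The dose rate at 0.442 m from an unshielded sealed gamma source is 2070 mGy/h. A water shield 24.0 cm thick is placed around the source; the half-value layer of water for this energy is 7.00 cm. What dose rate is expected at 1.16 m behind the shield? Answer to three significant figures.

27.9 mGy/h

Distance alone: 2070 × (0.442/1.16)² = 2070 × 0.1452 = 300.6 mGy/h.
Shield: 24.0/7.00 = 3.429 half-value layers → attenuation 2^(−3.429) = 0.09285.
Combined: 300.6 × 0.09285 = 27.91 mGy/h.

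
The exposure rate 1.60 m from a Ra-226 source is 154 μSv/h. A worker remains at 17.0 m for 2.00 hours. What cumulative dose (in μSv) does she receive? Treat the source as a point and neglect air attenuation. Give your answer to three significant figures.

2.73 μSv

By the inverse-square law, rate at 17.0 m:
154 × (1.60/17.0)² = 154 × 0.008858 = 1.364 μSv/h.
Dose = rate × time = 1.364 μSv/h × 2.000 h = 2.728 μSv.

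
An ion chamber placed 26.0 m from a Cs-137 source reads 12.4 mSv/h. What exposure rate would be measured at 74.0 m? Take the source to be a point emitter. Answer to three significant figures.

1.53 mSv/h

By the inverse-square law, scaling from 26.0 m to 74.0 m:
(26.0/74.0)² = 0.1234, so 12.4 × 0.1234 = 1.530 mSv/h.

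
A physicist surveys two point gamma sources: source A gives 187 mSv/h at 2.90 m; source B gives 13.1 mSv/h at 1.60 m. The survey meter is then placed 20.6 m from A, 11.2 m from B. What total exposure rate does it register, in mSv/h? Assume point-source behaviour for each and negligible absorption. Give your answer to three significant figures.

Each source contributes Iᵢ·(dᵢ/rᵢ)²; contributions add.
A: 187 × (2.90/20.6)² = 3.706 mSv/h
B: 13.1 × (1.60/11.2)² = 0.2673 mSv/h
Total = 3.706 + 0.2673 = 3.973 mSv/h.

3.97 mSv/h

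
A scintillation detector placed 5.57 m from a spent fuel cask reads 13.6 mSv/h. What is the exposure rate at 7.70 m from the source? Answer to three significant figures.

7.12 mSv/h

Applying the 1/r² law, scaling from 5.57 m to 7.70 m:
(5.57/7.70)² = 0.5233, so 13.6 × 0.5233 = 7.117 mSv/h.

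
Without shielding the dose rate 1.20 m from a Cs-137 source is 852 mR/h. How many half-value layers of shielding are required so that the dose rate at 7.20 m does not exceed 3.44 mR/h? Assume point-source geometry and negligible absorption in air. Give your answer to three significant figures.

At 7.20 m, distance alone gives (1.20/7.20)² = 0.02778, so 852 × 0.02778 = 23.67 mR/h.
Further attenuation needed: 23.67/3.44 = 6.881.
n = log₂(6.881) = 2.783 half-value layers.

2.78 half-value layers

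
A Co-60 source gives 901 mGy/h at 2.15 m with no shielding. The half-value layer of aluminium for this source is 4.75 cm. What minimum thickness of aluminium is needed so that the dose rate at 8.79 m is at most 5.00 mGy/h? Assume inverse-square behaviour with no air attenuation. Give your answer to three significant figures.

At 8.79 m, distance alone gives 901 × (2.15/8.79)² = 901 × 0.05983 = 53.91 mGy/h.
Further attenuation needed: 53.91/5.00 = 10.78.
n = log₂(10.78) = 3.430 half-value layers.
Thickness = 3.430 × 4.75 cm = 16.29 cm.

16.3 cm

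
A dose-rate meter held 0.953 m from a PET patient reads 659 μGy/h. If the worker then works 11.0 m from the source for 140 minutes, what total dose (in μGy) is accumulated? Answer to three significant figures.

11.5 μGy

Intensity scales as (d₁/d₂)², so rate at 11.0 m:
(0.953/11.0)² = 0.007506, so 659 × 0.007506 = 4.946 μGy/h.
Dose = rate × time = 4.946 μGy/h × 2.333 h = 11.54 μGy.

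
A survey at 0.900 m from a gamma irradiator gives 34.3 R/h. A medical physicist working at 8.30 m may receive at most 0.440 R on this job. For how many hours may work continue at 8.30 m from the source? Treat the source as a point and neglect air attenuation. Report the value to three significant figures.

1.09 h

Intensity scales as (d₁/d₂)², so rate at 8.30 m:
34.3 × (0.900/8.30)² = 34.3 × 0.01176 = 0.4034 R/h.
Stay time = 0.440 R ÷ 0.4034 R/h = 1.091 h.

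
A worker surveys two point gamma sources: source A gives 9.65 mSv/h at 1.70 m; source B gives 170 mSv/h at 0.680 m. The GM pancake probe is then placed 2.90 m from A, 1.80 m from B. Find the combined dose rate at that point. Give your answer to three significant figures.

27.6 mSv/h

By superposition, sum each source's inverse-square contribution:
A: 9.65 × (1.70/2.90)² = 3.316 mSv/h
B: 170 × (0.680/1.80)² = 24.26 mSv/h
Total = 3.316 + 24.26 = 27.58 mSv/h.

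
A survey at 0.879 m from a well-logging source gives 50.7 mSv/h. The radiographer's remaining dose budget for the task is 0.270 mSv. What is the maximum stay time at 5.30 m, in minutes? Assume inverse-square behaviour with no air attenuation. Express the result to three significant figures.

Intensity scales as (d₁/d₂)², so rate at 5.30 m:
50.7 × (0.879/5.30)² = 50.7 × 0.02751 = 1.395 mSv/h.
Stay time = 0.270 mSv ÷ 1.395 mSv/h = 0.1935 h = 11.61 min.

11.6 min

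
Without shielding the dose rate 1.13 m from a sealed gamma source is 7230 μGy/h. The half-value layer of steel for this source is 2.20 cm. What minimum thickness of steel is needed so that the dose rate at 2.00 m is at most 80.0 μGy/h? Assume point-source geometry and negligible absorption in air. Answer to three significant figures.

10.7 cm

At 2.00 m, distance alone gives (1.13/2.00)² = 0.3192, so 7230 × 0.3192 = 2308 μGy/h.
Further attenuation needed: 2308/80.0 = 28.85.
n = log₂(28.85) = 4.850 half-value layers.
Thickness = 4.850 × 2.20 cm = 10.67 cm.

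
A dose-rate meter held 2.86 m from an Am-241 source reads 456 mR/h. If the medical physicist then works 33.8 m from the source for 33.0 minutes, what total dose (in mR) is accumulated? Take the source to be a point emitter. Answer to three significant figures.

1.80 mR

Intensity scales as (d₁/d₂)², so rate at 33.8 m:
456 × (2.86/33.8)² = 456 × 0.007160 = 3.265 mR/h.
Dose = rate × time = 3.265 mR/h × 0.5500 h = 1.796 mR.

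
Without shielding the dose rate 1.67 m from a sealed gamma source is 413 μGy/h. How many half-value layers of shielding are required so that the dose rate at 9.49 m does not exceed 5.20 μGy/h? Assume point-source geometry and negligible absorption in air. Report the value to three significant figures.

At 9.49 m, distance alone gives 413 × (1.67/9.49)² = 413 × 0.03097 = 12.79 μGy/h.
Further attenuation needed: 12.79/5.20 = 2.460.
n = log₂(2.460) = 1.299 half-value layers.

1.30 half-value layers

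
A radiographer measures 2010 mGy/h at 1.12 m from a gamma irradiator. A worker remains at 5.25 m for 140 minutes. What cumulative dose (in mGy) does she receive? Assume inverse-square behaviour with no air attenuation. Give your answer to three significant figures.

Applying the 1/r² law, rate at 5.25 m:
(1.12/5.25)² = 0.04551, so 2010 × 0.04551 = 91.48 mGy/h.
Dose = rate × time = 91.48 mGy/h × 2.333 h = 213.4 mGy.

213 mGy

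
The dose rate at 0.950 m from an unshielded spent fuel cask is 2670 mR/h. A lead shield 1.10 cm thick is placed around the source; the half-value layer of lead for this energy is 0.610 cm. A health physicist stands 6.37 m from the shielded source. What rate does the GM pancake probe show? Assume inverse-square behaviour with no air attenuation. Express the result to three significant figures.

17.0 mR/h

Distance alone: (0.950/6.37)² = 0.02224, so 2670 × 0.02224 = 59.38 mR/h.
Shield: 1.10/0.610 = 1.803 half-value layers → attenuation 2^(−1.803) = 0.2866.
Combined: 59.38 × 0.2866 = 17.02 mR/h.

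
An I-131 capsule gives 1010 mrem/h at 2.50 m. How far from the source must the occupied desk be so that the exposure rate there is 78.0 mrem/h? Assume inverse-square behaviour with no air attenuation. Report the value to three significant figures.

Intensity scales as (d₁/d₂)², so d₂ = d₁·√(I₁/I₂).
I₁/I₂ = 1010/78.0 = 12.95, so d₂ = 2.50 × √12.95 = 8.997 m.

9.00 m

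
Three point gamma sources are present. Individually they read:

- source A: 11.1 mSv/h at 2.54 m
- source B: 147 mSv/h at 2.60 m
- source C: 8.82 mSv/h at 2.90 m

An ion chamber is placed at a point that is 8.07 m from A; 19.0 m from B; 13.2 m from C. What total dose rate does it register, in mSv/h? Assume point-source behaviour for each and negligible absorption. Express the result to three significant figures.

Each source contributes Iᵢ·(dᵢ/rᵢ)²; contributions add.
A: 11.1 × (2.54/8.07)² = 1.100 mSv/h
B: 147 × (2.60/19.0)² = 2.753 mSv/h
C: 8.82 × (2.90/13.2)² = 0.4257 mSv/h
Total = 1.100 + 2.753 + 0.4257 = 4.279 mSv/h.

4.28 mSv/h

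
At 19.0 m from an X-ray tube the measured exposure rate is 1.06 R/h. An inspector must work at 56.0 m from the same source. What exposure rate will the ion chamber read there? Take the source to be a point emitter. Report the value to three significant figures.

0.122 R/h

Intensity scales as (d₁/d₂)², so scaling from 19.0 m to 56.0 m:
(19.0/56.0)² = 0.1151, so 1.06 × 0.1151 = 0.1220 R/h.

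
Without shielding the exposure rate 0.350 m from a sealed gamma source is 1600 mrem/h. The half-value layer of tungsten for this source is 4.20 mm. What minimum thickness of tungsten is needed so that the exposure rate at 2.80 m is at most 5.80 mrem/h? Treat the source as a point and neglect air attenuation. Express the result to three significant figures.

At 2.80 m, distance alone gives 1600 × (0.350/2.80)² = 1600 × 0.01562 = 24.99 mrem/h.
Further attenuation needed: 24.99/5.80 = 4.309.
n = log₂(4.309) = 2.107 half-value layers.
Thickness = 2.107 × 4.20 mm = 8.849 mm.

8.85 mm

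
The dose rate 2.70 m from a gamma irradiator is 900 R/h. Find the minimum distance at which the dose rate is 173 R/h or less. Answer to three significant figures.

Intensity scales as (d₁/d₂)², so d₂ = d₁·√(I₁/I₂).
I₁/I₂ = 900/173 = 5.202, so d₂ = 2.70 × √5.202 = 6.158 m.

6.16 m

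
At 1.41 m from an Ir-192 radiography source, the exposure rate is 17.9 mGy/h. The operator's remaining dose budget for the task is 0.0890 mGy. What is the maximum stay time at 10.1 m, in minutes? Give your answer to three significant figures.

15.3 min

By the inverse-square law, rate at 10.1 m:
(1.41/10.1)² = 0.01949, so 17.9 × 0.01949 = 0.3489 mGy/h.
Stay time = 0.0890 mGy ÷ 0.3489 mGy/h = 0.2551 h = 15.31 min.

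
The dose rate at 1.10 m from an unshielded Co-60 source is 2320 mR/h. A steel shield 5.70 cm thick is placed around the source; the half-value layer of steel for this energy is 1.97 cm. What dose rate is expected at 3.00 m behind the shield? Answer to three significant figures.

42.0 mR/h

Distance alone: 2320 × (1.10/3.00)² = 2320 × 0.1344 = 311.8 mR/h.
Shield: 5.70/1.97 = 2.893 half-value layers → attenuation 2^(−2.893) = 0.1346.
Combined: 311.8 × 0.1346 = 41.97 mR/h.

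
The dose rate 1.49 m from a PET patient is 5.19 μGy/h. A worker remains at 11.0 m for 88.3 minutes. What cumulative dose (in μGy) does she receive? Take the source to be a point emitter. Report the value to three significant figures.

0.140 μGy

By the inverse-square law, rate at 11.0 m:
(1.49/11.0)² = 0.01835, so 5.19 × 0.01835 = 0.09524 μGy/h.
Dose = rate × time = 0.09524 μGy/h × 1.472 h = 0.1402 μGy.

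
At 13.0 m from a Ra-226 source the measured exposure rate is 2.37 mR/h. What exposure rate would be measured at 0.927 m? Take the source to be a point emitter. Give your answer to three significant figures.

466 mR/h

Intensity scales as (d₁/d₂)², so scaling from 13.0 m to 0.927 m:
2.37 × (13.0/0.927)² = 2.37 × 196.7 = 466.2 mR/h.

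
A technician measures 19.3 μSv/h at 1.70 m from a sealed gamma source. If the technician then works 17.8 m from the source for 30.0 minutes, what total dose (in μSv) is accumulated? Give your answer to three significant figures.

0.0880 μSv

Using I₁d₁² = I₂d₂², rate at 17.8 m:
(1.70/17.8)² = 0.009121, so 19.3 × 0.009121 = 0.1760 μSv/h.
Dose = rate × time = 0.1760 μSv/h × 0.5000 h = 0.08800 μSv.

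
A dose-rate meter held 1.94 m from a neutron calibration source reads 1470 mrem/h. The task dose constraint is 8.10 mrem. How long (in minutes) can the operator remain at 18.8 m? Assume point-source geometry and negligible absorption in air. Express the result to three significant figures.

Using I₁d₁² = I₂d₂², rate at 18.8 m:
(1.94/18.8)² = 0.01065, so 1470 × 0.01065 = 15.66 mrem/h.
Stay time = 8.10 mrem ÷ 15.66 mrem/h = 0.5172 h = 31.03 min.

31.0 min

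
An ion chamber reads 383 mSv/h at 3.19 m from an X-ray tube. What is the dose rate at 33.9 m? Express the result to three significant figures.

Applying the 1/r² law, the rate at 33.9 m is
(3.19/33.9)² = 0.008855, so 383 × 0.008855 = 3.391 mSv/h.

3.39 mSv/h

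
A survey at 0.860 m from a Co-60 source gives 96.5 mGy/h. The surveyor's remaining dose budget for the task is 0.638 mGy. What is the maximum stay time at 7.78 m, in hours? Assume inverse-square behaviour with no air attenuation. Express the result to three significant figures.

0.541 h

Applying the 1/r² law, rate at 7.78 m:
(0.860/7.78)² = 0.01222, so 96.5 × 0.01222 = 1.179 mGy/h.
Stay time = 0.638 mGy ÷ 1.179 mGy/h = 0.5411 h.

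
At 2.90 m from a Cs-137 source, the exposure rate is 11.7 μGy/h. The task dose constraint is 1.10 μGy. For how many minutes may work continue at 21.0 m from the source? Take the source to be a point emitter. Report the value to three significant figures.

296 min

Since intensity falls as 1/r², rate at 21.0 m:
(2.90/21.0)² = 0.01907, so 11.7 × 0.01907 = 0.2231 μGy/h.
Stay time = 1.10 μGy ÷ 0.2231 μGy/h = 4.931 h = 295.9 min.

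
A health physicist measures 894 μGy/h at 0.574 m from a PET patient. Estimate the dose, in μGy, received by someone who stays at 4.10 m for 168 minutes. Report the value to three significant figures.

Intensity scales as (d₁/d₂)², so rate at 4.10 m:
(0.574/4.10)² = 0.01960, so 894 × 0.01960 = 17.52 μGy/h.
Dose = rate × time = 17.52 μGy/h × 2.800 h = 49.06 μGy.

49.1 μGy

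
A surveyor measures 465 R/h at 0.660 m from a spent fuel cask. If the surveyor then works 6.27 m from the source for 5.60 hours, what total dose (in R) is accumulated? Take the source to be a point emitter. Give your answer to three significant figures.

28.9 R

Applying the 1/r² law, rate at 6.27 m:
(0.660/6.27)² = 0.01108, so 465 × 0.01108 = 5.152 R/h.
Dose = rate × time = 5.152 R/h × 5.600 h = 28.85 R.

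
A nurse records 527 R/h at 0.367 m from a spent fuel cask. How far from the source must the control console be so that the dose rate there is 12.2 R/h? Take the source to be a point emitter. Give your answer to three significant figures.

2.41 m

By the inverse-square law, d₂ = d₁·√(I₁/I₂).
I₁/I₂ = 527/12.2 = 43.20, so d₂ = 0.367 × √43.20 = 2.412 m.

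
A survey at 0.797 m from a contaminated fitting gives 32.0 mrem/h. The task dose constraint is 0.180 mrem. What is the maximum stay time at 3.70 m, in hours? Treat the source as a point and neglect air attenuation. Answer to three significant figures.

0.121 h

Intensity scales as (d₁/d₂)², so rate at 3.70 m:
32.0 × (0.797/3.70)² = 32.0 × 0.04640 = 1.485 mrem/h.
Stay time = 0.180 mrem ÷ 1.485 mrem/h = 0.1212 h.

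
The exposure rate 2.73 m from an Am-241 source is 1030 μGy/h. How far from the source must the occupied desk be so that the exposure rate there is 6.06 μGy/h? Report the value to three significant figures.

Applying the 1/r² law, d₂ = d₁·√(I₁/I₂).
I₁/I₂ = 1030/6.06 = 170.0, so d₂ = 2.73 × √170.0 = 35.59 m.

35.6 m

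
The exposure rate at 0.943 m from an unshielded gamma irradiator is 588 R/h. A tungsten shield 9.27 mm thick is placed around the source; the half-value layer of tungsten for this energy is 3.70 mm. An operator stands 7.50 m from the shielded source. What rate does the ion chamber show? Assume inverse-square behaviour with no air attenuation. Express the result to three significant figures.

Distance alone: (0.943/7.50)² = 0.01581, so 588 × 0.01581 = 9.296 R/h.
Shield: 9.27/3.70 = 2.505 half-value layers → attenuation 2^(−2.505) = 0.1762.
Combined: 9.296 × 0.1762 = 1.638 R/h.

1.64 R/h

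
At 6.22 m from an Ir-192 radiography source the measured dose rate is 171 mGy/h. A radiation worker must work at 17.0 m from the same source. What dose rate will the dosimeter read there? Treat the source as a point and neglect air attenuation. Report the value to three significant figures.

22.9 mGy/h

Intensity scales as (d₁/d₂)², so scaling from 6.22 m to 17.0 m:
171 × (6.22/17.0)² = 171 × 0.1339 = 22.90 mGy/h.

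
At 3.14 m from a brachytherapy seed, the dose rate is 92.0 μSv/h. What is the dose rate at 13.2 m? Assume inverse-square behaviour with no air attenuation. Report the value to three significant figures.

Intensity scales as (d₁/d₂)², so the rate at 13.2 m is
(3.14/13.2)² = 0.05659, so 92.0 × 0.05659 = 5.206 μSv/h.

5.21 μSv/h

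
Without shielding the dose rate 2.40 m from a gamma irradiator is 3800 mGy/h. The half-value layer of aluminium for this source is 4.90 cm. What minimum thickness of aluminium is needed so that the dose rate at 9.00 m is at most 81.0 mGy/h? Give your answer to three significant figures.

At 9.00 m, distance alone gives 3800 × (2.40/9.00)² = 3800 × 0.07111 = 270.2 mGy/h.
Further attenuation needed: 270.2/81.0 = 3.336.
n = log₂(3.336) = 1.738 half-value layers.
Thickness = 1.738 × 4.90 cm = 8.516 cm.

8.52 cm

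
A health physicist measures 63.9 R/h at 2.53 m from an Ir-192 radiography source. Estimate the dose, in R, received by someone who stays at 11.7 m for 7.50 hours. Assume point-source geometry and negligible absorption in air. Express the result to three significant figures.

Using I₁d₁² = I₂d₂², rate at 11.7 m:
63.9 × (2.53/11.7)² = 63.9 × 0.04676 = 2.988 R/h.
Dose = rate × time = 2.988 R/h × 7.500 h = 22.41 R.

22.4 R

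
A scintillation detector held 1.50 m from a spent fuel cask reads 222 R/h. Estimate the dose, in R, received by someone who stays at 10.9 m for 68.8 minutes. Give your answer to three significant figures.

Since intensity falls as 1/r², rate at 10.9 m:
222 × (1.50/10.9)² = 222 × 0.01894 = 4.205 R/h.
Dose = rate × time = 4.205 R/h × 1.147 h = 4.823 R.

4.82 R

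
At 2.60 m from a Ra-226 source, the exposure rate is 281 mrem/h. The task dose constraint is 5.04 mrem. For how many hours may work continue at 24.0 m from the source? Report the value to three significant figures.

1.53 h

By the inverse-square law, rate at 24.0 m:
(2.60/24.0)² = 0.01174, so 281 × 0.01174 = 3.299 mrem/h.
Stay time = 5.04 mrem ÷ 3.299 mrem/h = 1.528 h.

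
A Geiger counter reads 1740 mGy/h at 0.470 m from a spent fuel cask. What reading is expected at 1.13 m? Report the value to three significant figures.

301 mGy/h

By the inverse-square law, the rate at 1.13 m is
(0.470/1.13)² = 0.1730, so 1740 × 0.1730 = 301.0 mGy/h.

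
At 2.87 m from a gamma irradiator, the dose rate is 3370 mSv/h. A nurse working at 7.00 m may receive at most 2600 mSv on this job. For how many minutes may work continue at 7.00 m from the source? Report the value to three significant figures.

Using I₁d₁² = I₂d₂², rate at 7.00 m:
(2.87/7.00)² = 0.1681, so 3370 × 0.1681 = 566.5 mSv/h.
Stay time = 2600 mSv ÷ 566.5 mSv/h = 4.590 h = 275.4 min.

275 min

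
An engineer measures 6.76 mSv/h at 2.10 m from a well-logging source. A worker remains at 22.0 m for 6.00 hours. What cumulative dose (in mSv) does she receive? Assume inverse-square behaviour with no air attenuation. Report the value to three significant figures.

0.370 mSv

Intensity scales as (d₁/d₂)², so rate at 22.0 m:
(2.10/22.0)² = 0.009112, so 6.76 × 0.009112 = 0.06160 mSv/h.
Dose = rate × time = 0.06160 mSv/h × 6.000 h = 0.3696 mSv.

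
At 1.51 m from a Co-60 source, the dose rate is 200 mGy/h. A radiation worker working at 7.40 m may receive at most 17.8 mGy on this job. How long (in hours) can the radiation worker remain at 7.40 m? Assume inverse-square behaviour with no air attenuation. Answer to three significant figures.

Using I₁d₁² = I₂d₂², rate at 7.40 m:
200 × (1.51/7.40)² = 200 × 0.04164 = 8.328 mGy/h.
Stay time = 17.8 mGy ÷ 8.328 mGy/h = 2.137 h.

2.14 h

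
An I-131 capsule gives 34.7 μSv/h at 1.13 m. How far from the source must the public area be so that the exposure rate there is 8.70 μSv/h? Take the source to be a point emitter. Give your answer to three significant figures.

By the inverse-square law, d₂ = d₁·√(I₁/I₂).
I₁/I₂ = 34.7/8.70 = 3.989, so d₂ = 1.13 × √3.989 = 2.257 m.

2.26 m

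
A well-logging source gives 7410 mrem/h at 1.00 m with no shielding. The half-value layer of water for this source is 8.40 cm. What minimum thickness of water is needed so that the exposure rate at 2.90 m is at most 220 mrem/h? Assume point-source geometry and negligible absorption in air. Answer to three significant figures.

16.8 cm

At 2.90 m, distance alone gives 7410 × (1.00/2.90)² = 7410 × 0.1189 = 881.0 mrem/h.
Further attenuation needed: 881.0/220 = 4.005.
n = log₂(4.005) = 2.002 half-value layers.
Thickness = 2.002 × 8.40 cm = 16.82 cm.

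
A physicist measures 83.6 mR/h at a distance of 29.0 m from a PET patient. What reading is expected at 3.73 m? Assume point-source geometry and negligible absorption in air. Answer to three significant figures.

5050 mR/h

Intensity scales as (d₁/d₂)², so the rate at 3.73 m is
83.6 × (29.0/3.73)² = 83.6 × 60.45 = 5054 mR/h.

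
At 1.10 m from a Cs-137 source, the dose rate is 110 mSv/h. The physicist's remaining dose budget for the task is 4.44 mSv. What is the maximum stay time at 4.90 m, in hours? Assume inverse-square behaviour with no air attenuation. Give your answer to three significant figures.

0.801 h

Applying the 1/r² law, rate at 4.90 m:
(1.10/4.90)² = 0.05040, so 110 × 0.05040 = 5.544 mSv/h.
Stay time = 4.44 mSv ÷ 5.544 mSv/h = 0.8009 h.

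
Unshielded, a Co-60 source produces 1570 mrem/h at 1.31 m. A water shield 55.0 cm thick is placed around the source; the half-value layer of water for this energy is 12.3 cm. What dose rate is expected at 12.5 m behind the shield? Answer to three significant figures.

0.777 mrem/h

Distance alone: (1.31/12.5)² = 0.01098, so 1570 × 0.01098 = 17.24 mrem/h.
Shield: 55.0/12.3 = 4.472 half-value layers → attenuation 2^(−4.472) = 0.04506.
Combined: 17.24 × 0.04506 = 0.7768 mrem/h.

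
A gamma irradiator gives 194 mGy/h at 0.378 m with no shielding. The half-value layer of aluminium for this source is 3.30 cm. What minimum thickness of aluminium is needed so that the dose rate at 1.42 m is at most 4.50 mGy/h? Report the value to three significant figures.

5.32 cm

At 1.42 m, distance alone gives (0.378/1.42)² = 0.07086, so 194 × 0.07086 = 13.75 mGy/h.
Further attenuation needed: 13.75/4.50 = 3.056.
n = log₂(3.056) = 1.612 half-value layers.
Thickness = 1.612 × 3.30 cm = 5.320 cm.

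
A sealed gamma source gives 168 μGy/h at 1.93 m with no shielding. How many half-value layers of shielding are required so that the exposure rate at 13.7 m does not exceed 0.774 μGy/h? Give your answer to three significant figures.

2.11 half-value layers

At 13.7 m, distance alone gives (1.93/13.7)² = 0.01985, so 168 × 0.01985 = 3.335 μGy/h.
Further attenuation needed: 3.335/0.774 = 4.309.
n = log₂(4.309) = 2.107 half-value layers.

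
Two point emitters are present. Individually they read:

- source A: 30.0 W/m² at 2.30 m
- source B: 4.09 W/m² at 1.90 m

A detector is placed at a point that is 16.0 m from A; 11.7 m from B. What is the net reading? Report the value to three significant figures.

0.728 W/m²

By superposition, sum each source's inverse-square contribution:
A: 30.0 × (2.30/16.0)² = 0.6199 W/m²
B: 4.09 × (1.90/11.7)² = 0.1079 W/m²
Total = 0.6199 + 0.1079 = 0.7278 W/m².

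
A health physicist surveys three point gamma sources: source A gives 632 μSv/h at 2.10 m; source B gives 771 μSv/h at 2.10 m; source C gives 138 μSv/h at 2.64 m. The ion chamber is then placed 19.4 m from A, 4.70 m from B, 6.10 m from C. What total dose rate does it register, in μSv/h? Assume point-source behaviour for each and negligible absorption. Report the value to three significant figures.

187 μSv/h

Each source contributes Iᵢ·(dᵢ/rᵢ)²; contributions add.
A: 632 × (2.10/19.4)² = 7.405 μSv/h
B: 771 × (2.10/4.70)² = 153.9 μSv/h
C: 138 × (2.64/6.10)² = 25.85 μSv/h
Total = 7.405 + 153.9 + 25.85 = 187.2 μSv/h.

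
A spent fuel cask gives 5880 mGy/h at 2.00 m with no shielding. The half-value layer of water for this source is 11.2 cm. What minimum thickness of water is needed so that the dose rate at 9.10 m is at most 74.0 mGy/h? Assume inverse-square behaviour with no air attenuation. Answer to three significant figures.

At 9.10 m, distance alone gives (2.00/9.10)² = 0.04830, so 5880 × 0.04830 = 284.0 mGy/h.
Further attenuation needed: 284.0/74.0 = 3.838.
n = log₂(3.838) = 1.940 half-value layers.
Thickness = 1.940 × 11.2 cm = 21.73 cm.

21.7 cm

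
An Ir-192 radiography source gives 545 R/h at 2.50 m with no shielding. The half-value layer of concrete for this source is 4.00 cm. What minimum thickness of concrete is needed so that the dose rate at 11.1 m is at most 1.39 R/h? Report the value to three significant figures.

17.3 cm

At 11.1 m, distance alone gives 545 × (2.50/11.1)² = 545 × 0.05073 = 27.65 R/h.
Further attenuation needed: 27.65/1.39 = 19.89.
n = log₂(19.89) = 4.314 half-value layers.
Thickness = 4.314 × 4.00 cm = 17.26 cm.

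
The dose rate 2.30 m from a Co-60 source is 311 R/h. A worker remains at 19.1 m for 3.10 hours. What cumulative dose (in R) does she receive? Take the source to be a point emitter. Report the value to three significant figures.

14.0 R

Intensity scales as (d₁/d₂)², so rate at 19.1 m:
311 × (2.30/19.1)² = 311 × 0.01450 = 4.510 R/h.
Dose = rate × time = 4.510 R/h × 3.100 h = 13.98 R.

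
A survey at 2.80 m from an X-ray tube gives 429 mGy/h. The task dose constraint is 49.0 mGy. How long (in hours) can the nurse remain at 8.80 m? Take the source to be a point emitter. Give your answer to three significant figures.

Using I₁d₁² = I₂d₂², rate at 8.80 m:
429 × (2.80/8.80)² = 429 × 0.1012 = 43.41 mGy/h.
Stay time = 49.0 mGy ÷ 43.41 mGy/h = 1.129 h.

1.13 h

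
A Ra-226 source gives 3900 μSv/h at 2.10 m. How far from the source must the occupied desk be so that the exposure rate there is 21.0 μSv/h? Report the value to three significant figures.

Since intensity falls as 1/r², d₂ = d₁·√(I₁/I₂).
I₁/I₂ = 3900/21.0 = 185.7, so d₂ = 2.10 × √185.7 = 28.62 m.

28.6 m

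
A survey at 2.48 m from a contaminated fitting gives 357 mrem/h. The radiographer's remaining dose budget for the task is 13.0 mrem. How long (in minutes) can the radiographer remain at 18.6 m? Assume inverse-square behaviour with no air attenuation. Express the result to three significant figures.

123 min

By the inverse-square law, rate at 18.6 m:
(2.48/18.6)² = 0.01778, so 357 × 0.01778 = 6.347 mrem/h.
Stay time = 13.0 mrem ÷ 6.347 mrem/h = 2.048 h = 122.9 min.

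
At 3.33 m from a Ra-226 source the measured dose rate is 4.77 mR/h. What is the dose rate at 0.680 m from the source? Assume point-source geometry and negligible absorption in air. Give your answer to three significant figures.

114 mR/h

Intensity scales as (d₁/d₂)², so scaling from 3.33 m to 0.680 m:
(3.33/0.680)² = 23.98, so 4.77 × 23.98 = 114.4 mR/h.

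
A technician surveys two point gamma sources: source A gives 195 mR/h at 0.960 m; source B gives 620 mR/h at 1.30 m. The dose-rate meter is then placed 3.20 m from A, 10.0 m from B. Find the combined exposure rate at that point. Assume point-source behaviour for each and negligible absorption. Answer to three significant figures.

28.0 mR/h

By superposition, sum each source's inverse-square contribution:
A: 195 × (0.960/3.20)² = 17.55 mR/h
B: 620 × (1.30/10.0)² = 10.48 mR/h
Total = 17.55 + 10.48 = 28.03 mR/h.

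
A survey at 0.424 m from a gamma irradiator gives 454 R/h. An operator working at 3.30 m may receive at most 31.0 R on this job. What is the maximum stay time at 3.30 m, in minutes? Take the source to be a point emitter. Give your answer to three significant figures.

Using I₁d₁² = I₂d₂², rate at 3.30 m:
454 × (0.424/3.30)² = 454 × 0.01651 = 7.496 R/h.
Stay time = 31.0 R ÷ 7.496 R/h = 4.136 h = 248.2 min.

248 min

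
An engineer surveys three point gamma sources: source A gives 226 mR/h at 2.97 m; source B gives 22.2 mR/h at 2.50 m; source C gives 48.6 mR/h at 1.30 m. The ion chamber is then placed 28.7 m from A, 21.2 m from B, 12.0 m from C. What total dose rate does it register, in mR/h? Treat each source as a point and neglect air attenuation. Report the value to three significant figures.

3.30 mR/h

Each source contributes Iᵢ·(dᵢ/rᵢ)²; contributions add.
A: 226 × (2.97/28.7)² = 2.420 mR/h
B: 22.2 × (2.50/21.2)² = 0.3087 mR/h
C: 48.6 × (1.30/12.0)² = 0.5704 mR/h
Total = 2.420 + 0.3087 + 0.5704 = 3.299 mR/h.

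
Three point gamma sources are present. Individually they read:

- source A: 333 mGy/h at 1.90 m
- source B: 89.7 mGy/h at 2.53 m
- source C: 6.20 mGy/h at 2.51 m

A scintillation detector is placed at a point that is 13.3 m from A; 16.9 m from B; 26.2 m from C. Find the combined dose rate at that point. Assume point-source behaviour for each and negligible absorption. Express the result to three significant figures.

8.86 mGy/h

Each source contributes Iᵢ·(dᵢ/rᵢ)²; contributions add.
A: 333 × (1.90/13.3)² = 6.796 mGy/h
B: 89.7 × (2.53/16.9)² = 2.010 mGy/h
C: 6.20 × (2.51/26.2)² = 0.05690 mGy/h
Total = 6.796 + 2.010 + 0.05690 = 8.863 mGy/h.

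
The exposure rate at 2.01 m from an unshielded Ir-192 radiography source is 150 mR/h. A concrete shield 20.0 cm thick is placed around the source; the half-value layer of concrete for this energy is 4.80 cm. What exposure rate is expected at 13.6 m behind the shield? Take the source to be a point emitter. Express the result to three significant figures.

0.182 mR/h

Distance alone: (2.01/13.6)² = 0.02184, so 150 × 0.02184 = 3.276 mR/h.
Shield: 20.0/4.80 = 4.167 half-value layers → attenuation 2^(−4.167) = 0.05567.
Combined: 3.276 × 0.05567 = 0.1824 mR/h.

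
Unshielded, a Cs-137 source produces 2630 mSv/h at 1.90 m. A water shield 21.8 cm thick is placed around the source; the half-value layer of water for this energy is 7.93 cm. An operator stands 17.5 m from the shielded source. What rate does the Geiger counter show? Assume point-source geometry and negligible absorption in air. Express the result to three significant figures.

Distance alone: (1.90/17.5)² = 0.01179, so 2630 × 0.01179 = 31.01 mSv/h.
Shield: 21.8/7.93 = 2.749 half-value layers → attenuation 2^(−2.749) = 0.1488.
Combined: 31.01 × 0.1488 = 4.614 mSv/h.

4.61 mSv/h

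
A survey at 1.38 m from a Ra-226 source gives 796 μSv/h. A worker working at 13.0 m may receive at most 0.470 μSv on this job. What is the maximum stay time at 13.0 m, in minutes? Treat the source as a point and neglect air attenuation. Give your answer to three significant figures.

Since intensity falls as 1/r², rate at 13.0 m:
796 × (1.38/13.0)² = 796 × 0.01127 = 8.971 μSv/h.
Stay time = 0.470 μSv ÷ 8.971 μSv/h = 0.05239 h = 3.143 min.

3.14 min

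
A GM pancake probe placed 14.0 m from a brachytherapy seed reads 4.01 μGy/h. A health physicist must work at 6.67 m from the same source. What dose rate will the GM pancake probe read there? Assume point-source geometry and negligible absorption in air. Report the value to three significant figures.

17.7 μGy/h

By the inverse-square law, scaling from 14.0 m to 6.67 m:
(14.0/6.67)² = 4.406, so 4.01 × 4.406 = 17.67 μGy/h.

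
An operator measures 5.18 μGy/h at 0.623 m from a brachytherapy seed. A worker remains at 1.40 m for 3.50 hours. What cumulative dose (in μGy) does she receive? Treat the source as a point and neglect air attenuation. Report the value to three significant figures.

3.59 μGy

By the inverse-square law, rate at 1.40 m:
(0.623/1.40)² = 0.1980, so 5.18 × 0.1980 = 1.026 μGy/h.
Dose = rate × time = 1.026 μGy/h × 3.500 h = 3.591 μGy.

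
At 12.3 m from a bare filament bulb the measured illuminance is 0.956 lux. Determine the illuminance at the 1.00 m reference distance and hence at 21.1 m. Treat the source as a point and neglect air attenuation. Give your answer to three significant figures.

Since intensity falls as 1/r²,
At 1.00 m: (12.3/1.00)² = 151.3, so 0.956 × 151.3 = 144.6 lux
At 21.1 m: 144.6 × (1.00/21.1)² = 144.6 × 0.002246 = 0.3248 lux.

145 lux; 0.325 lux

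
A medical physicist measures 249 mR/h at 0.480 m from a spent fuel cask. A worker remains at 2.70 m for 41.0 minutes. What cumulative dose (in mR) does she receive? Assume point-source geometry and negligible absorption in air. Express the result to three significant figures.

5.38 mR

Since intensity falls as 1/r², rate at 2.70 m:
249 × (0.480/2.70)² = 249 × 0.03160 = 7.868 mR/h.
Dose = rate × time = 7.868 mR/h × 0.6833 h = 5.376 mR.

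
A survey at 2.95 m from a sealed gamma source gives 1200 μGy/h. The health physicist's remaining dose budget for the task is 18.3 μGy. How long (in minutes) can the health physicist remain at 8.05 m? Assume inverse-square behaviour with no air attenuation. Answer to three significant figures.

Using I₁d₁² = I₂d₂², rate at 8.05 m:
1200 × (2.95/8.05)² = 1200 × 0.1343 = 161.2 μGy/h.
Stay time = 18.3 μGy ÷ 161.2 μGy/h = 0.1135 h = 6.810 min.

6.81 min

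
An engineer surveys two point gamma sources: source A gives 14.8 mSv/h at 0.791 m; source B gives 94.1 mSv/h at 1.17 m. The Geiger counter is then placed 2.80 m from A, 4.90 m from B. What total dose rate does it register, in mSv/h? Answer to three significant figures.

6.55 mSv/h

Each source contributes Iᵢ·(dᵢ/rᵢ)²; contributions add.
A: 14.8 × (0.791/2.80)² = 1.181 mSv/h
B: 94.1 × (1.17/4.90)² = 5.365 mSv/h
Total = 1.181 + 5.365 = 6.546 mSv/h.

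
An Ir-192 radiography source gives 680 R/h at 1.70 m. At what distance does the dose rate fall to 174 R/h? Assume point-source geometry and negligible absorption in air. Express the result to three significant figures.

By the inverse-square law, d₂ = d₁·√(I₁/I₂).
I₁/I₂ = 680/174 = 3.908, so d₂ = 1.70 × √3.908 = 3.361 m.

3.36 m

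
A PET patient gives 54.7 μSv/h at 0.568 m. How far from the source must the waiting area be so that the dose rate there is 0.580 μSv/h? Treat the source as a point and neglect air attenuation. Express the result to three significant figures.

5.52 m

Since intensity falls as 1/r², d₂ = d₁·√(I₁/I₂).
I₁/I₂ = 54.7/0.580 = 94.31, so d₂ = 0.568 × √94.31 = 5.516 m.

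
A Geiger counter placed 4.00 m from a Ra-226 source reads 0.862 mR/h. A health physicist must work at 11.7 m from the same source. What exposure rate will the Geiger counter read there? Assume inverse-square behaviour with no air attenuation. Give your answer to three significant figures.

Intensity scales as (d₁/d₂)², so scaling from 4.00 m to 11.7 m:
(4.00/11.7)² = 0.1169, so 0.862 × 0.1169 = 0.1008 mR/h.

0.101 mR/h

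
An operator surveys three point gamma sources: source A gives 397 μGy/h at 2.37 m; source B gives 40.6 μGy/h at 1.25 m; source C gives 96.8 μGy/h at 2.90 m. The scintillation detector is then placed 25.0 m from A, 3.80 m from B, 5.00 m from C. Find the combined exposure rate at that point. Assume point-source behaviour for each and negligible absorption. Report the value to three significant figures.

By superposition, sum each source's inverse-square contribution:
A: 397 × (2.37/25.0)² = 3.568 μGy/h
B: 40.6 × (1.25/3.80)² = 4.393 μGy/h
C: 96.8 × (2.90/5.00)² = 32.56 μGy/h
Total = 3.568 + 4.393 + 32.56 = 40.52 μGy/h.

40.5 μGy/h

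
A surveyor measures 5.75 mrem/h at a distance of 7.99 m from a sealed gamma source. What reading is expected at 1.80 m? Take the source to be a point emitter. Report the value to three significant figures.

Since intensity falls as 1/r², the rate at 1.80 m is
(7.99/1.80)² = 19.70, so 5.75 × 19.70 = 113.3 mrem/h.

113 mrem/h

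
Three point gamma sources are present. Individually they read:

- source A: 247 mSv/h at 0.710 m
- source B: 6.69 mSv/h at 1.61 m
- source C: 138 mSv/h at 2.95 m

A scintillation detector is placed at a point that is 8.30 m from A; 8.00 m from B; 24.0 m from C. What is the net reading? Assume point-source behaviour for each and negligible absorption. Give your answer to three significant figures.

Each source contributes Iᵢ·(dᵢ/rᵢ)²; contributions add.
A: 247 × (0.710/8.30)² = 1.807 mSv/h
B: 6.69 × (1.61/8.00)² = 0.2710 mSv/h
C: 138 × (2.95/24.0)² = 2.085 mSv/h
Total = 1.807 + 0.2710 + 2.085 = 4.163 mSv/h.

4.16 mSv/h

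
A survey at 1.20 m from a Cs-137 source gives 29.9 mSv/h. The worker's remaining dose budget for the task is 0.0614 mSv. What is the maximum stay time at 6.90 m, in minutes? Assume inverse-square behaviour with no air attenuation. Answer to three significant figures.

Intensity scales as (d₁/d₂)², so rate at 6.90 m:
(1.20/6.90)² = 0.03025, so 29.9 × 0.03025 = 0.9045 mSv/h.
Stay time = 0.0614 mSv ÷ 0.9045 mSv/h = 0.06788 h = 4.073 min.

4.07 min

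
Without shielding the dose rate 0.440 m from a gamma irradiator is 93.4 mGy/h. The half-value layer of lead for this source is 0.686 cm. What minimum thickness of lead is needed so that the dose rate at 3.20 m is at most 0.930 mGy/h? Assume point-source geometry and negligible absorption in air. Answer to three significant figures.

0.635 cm

At 3.20 m, distance alone gives (0.440/3.20)² = 0.01891, so 93.4 × 0.01891 = 1.766 mGy/h.
Further attenuation needed: 1.766/0.930 = 1.899.
n = log₂(1.899) = 0.9252 half-value layers.
Thickness = 0.9252 × 0.686 cm = 0.6347 cm.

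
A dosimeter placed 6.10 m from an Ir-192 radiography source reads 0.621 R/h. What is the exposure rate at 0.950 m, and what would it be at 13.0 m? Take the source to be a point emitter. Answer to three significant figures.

Using I₁d₁² = I₂d₂²,
At 0.950 m: 0.621 × (6.10/0.950)² = 0.621 × 41.23 = 25.60 R/h
At 13.0 m: (0.950/13.0)² = 0.005340, so 25.60 × 0.005340 = 0.1367 R/h.

25.6 R/h; 0.137 R/h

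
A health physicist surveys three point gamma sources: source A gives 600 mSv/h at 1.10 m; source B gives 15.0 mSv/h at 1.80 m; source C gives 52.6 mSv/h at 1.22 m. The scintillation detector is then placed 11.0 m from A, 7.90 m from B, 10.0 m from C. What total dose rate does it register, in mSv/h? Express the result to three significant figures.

By superposition, sum each source's inverse-square contribution:
A: 600 × (1.10/11.0)² = 6.000 mSv/h
B: 15.0 × (1.80/7.90)² = 0.7787 mSv/h
C: 52.6 × (1.22/10.0)² = 0.7829 mSv/h
Total = 6.000 + 0.7787 + 0.7829 = 7.562 mSv/h.

7.56 mSv/h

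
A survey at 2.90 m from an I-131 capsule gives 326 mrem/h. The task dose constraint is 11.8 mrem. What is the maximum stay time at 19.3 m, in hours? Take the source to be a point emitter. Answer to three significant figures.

1.60 h

Since intensity falls as 1/r², rate at 19.3 m:
(2.90/19.3)² = 0.02258, so 326 × 0.02258 = 7.361 mrem/h.
Stay time = 11.8 mrem ÷ 7.361 mrem/h = 1.603 h.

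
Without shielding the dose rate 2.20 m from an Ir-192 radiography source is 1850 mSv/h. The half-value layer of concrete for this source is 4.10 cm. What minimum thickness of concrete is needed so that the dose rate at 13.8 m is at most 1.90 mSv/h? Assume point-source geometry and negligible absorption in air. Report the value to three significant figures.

At 13.8 m, distance alone gives (2.20/13.8)² = 0.02541, so 1850 × 0.02541 = 47.01 mSv/h.
Further attenuation needed: 47.01/1.90 = 24.74.
n = log₂(24.74) = 4.629 half-value layers.
Thickness = 4.629 × 4.10 cm = 18.98 cm.

19.0 cm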